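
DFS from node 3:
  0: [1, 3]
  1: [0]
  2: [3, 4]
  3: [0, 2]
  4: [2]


Visit 3, push [2, 0]
Visit 0, push [1]
Visit 1, push []
Visit 2, push [4]
Visit 4, push []

DFS order: [3, 0, 1, 2, 4]


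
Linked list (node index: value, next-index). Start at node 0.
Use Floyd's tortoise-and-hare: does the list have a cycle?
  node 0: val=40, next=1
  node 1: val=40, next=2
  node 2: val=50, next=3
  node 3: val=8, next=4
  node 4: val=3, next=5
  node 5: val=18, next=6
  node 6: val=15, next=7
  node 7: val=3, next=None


Floyd's tortoise (slow, +1) and hare (fast, +2):
  init: slow=0, fast=0
  step 1: slow=1, fast=2
  step 2: slow=2, fast=4
  step 3: slow=3, fast=6
  step 4: fast 6->7->None, no cycle

Cycle: no


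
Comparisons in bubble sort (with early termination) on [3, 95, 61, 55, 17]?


Algorithm: bubble sort (with early termination)
Input: [3, 95, 61, 55, 17]
Sorted: [3, 17, 55, 61, 95]

10


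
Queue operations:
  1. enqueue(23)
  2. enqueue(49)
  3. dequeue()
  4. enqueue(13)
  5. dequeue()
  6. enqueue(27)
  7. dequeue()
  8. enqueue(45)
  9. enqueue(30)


enqueue(23) -> [23]
enqueue(49) -> [23, 49]
dequeue()->23, [49]
enqueue(13) -> [49, 13]
dequeue()->49, [13]
enqueue(27) -> [13, 27]
dequeue()->13, [27]
enqueue(45) -> [27, 45]
enqueue(30) -> [27, 45, 30]

Final queue: [27, 45, 30]


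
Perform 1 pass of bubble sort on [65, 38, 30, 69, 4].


Initial: [65, 38, 30, 69, 4]
Pass 1: [38, 30, 65, 4, 69] (3 swaps)

After 1 pass: [38, 30, 65, 4, 69]


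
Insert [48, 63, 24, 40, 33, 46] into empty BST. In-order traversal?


Insert 48: root
Insert 63: R from 48
Insert 24: L from 48
Insert 40: L from 48 -> R from 24
Insert 33: L from 48 -> R from 24 -> L from 40
Insert 46: L from 48 -> R from 24 -> R from 40

In-order: [24, 33, 40, 46, 48, 63]


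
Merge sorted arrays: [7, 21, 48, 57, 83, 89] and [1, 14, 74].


Take 1 from B
Take 7 from A
Take 14 from B
Take 21 from A
Take 48 from A
Take 57 from A
Take 74 from B

Merged: [1, 7, 14, 21, 48, 57, 74, 83, 89]


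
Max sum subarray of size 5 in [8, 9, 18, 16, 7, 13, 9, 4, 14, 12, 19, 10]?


[0:5]: 58
[1:6]: 63
[2:7]: 63
[3:8]: 49
[4:9]: 47
[5:10]: 52
[6:11]: 58
[7:12]: 59

Max: 63 at [1:6]


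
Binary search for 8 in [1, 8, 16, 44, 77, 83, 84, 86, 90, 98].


Step 1: lo=0, hi=9, mid=4, val=77
Step 2: lo=0, hi=3, mid=1, val=8

Found at index 1


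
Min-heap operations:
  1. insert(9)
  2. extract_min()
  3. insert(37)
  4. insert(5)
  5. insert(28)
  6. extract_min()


insert(9) -> [9]
extract_min()->9, []
insert(37) -> [37]
insert(5) -> [5, 37]
insert(28) -> [5, 37, 28]
extract_min()->5, [28, 37]

Final heap: [28, 37]


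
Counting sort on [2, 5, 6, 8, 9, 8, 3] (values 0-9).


Input: [2, 5, 6, 8, 9, 8, 3]
Counts: [0, 0, 1, 1, 0, 1, 1, 0, 2, 1]

Sorted: [2, 3, 5, 6, 8, 8, 9]


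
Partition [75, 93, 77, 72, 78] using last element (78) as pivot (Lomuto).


Pivot: 78
  75 <= 78: advance i (no swap)
  77 <= 78: swap -> [75, 77, 93, 72, 78]
  72 <= 78: swap -> [75, 77, 72, 93, 78]
Place pivot at 3: [75, 77, 72, 78, 93]

Partitioned: [75, 77, 72, 78, 93]


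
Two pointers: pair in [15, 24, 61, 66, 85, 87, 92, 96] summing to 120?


lo=0(15)+hi=7(96)=111
lo=1(24)+hi=7(96)=120

Yes: 24+96=120


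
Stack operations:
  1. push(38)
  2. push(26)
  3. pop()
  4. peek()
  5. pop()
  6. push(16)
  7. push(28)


push(38) -> [38]
push(26) -> [38, 26]
pop()->26, [38]
peek()->38
pop()->38, []
push(16) -> [16]
push(28) -> [16, 28]

Final stack: [16, 28]


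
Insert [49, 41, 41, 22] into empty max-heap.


Insert 49: [49]
Insert 41: [49, 41]
Insert 41: [49, 41, 41]
Insert 22: [49, 41, 41, 22]

Final heap: [49, 41, 41, 22]


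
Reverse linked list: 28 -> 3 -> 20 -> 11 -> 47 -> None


Step 1: curr=28, set curr.next=prev(None) | reversed so far: 28
Step 2: curr=3, set curr.next=prev(28) | reversed so far: 3 -> 28
Step 3: curr=20, set curr.next=prev(3) | reversed so far: 20 -> 3 -> 28
Step 4: curr=11, set curr.next=prev(20) | reversed so far: 11 -> 20 -> 3 -> 28
Step 5: curr=47, set curr.next=prev(11) | reversed so far: 47 -> 11 -> 20 -> 3 -> 28

47 -> 11 -> 20 -> 3 -> 28 -> None


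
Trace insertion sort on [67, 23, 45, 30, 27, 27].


Initial: [67, 23, 45, 30, 27, 27]
Insert 23: [23, 67, 45, 30, 27, 27]
Insert 45: [23, 45, 67, 30, 27, 27]
Insert 30: [23, 30, 45, 67, 27, 27]
Insert 27: [23, 27, 30, 45, 67, 27]
Insert 27: [23, 27, 27, 30, 45, 67]

Sorted: [23, 27, 27, 30, 45, 67]


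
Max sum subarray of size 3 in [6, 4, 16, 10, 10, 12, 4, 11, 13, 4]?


[0:3]: 26
[1:4]: 30
[2:5]: 36
[3:6]: 32
[4:7]: 26
[5:8]: 27
[6:9]: 28
[7:10]: 28

Max: 36 at [2:5]


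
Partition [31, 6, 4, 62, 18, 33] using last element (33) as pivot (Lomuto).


Pivot: 33
  31 <= 33: advance i (no swap)
  6 <= 33: advance i (no swap)
  4 <= 33: advance i (no swap)
  18 <= 33: swap -> [31, 6, 4, 18, 62, 33]
Place pivot at 4: [31, 6, 4, 18, 33, 62]

Partitioned: [31, 6, 4, 18, 33, 62]


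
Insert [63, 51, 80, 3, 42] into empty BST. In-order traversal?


Insert 63: root
Insert 51: L from 63
Insert 80: R from 63
Insert 3: L from 63 -> L from 51
Insert 42: L from 63 -> L from 51 -> R from 3

In-order: [3, 42, 51, 63, 80]


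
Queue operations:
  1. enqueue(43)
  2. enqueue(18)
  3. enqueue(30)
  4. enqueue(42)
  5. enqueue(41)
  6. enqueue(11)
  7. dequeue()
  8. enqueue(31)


enqueue(43) -> [43]
enqueue(18) -> [43, 18]
enqueue(30) -> [43, 18, 30]
enqueue(42) -> [43, 18, 30, 42]
enqueue(41) -> [43, 18, 30, 42, 41]
enqueue(11) -> [43, 18, 30, 42, 41, 11]
dequeue()->43, [18, 30, 42, 41, 11]
enqueue(31) -> [18, 30, 42, 41, 11, 31]

Final queue: [18, 30, 42, 41, 11, 31]


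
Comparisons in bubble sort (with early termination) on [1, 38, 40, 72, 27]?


Algorithm: bubble sort (with early termination)
Input: [1, 38, 40, 72, 27]
Sorted: [1, 27, 38, 40, 72]

10


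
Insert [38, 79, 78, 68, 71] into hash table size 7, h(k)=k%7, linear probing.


Insert 38: h=3 -> slot 3
Insert 79: h=2 -> slot 2
Insert 78: h=1 -> slot 1
Insert 68: h=5 -> slot 5
Insert 71: h=1, 3 probes -> slot 4

Table: [None, 78, 79, 38, 71, 68, None]


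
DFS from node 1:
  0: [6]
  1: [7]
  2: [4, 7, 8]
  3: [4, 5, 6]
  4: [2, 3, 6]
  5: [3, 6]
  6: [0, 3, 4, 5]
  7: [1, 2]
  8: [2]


Visit 1, push [7]
Visit 7, push [2]
Visit 2, push [8, 4]
Visit 4, push [6, 3]
Visit 3, push [6, 5]
Visit 5, push [6]
Visit 6, push [0]
Visit 0, push []
Visit 8, push []

DFS order: [1, 7, 2, 4, 3, 5, 6, 0, 8]


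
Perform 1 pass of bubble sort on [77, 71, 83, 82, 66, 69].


Initial: [77, 71, 83, 82, 66, 69]
Pass 1: [71, 77, 82, 66, 69, 83] (4 swaps)

After 1 pass: [71, 77, 82, 66, 69, 83]


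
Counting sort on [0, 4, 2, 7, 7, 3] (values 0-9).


Input: [0, 4, 2, 7, 7, 3]
Counts: [1, 0, 1, 1, 1, 0, 0, 2, 0, 0]

Sorted: [0, 2, 3, 4, 7, 7]


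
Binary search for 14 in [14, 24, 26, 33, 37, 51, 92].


Step 1: lo=0, hi=6, mid=3, val=33
Step 2: lo=0, hi=2, mid=1, val=24
Step 3: lo=0, hi=0, mid=0, val=14

Found at index 0


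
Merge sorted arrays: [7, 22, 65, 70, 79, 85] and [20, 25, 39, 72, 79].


Take 7 from A
Take 20 from B
Take 22 from A
Take 25 from B
Take 39 from B
Take 65 from A
Take 70 from A
Take 72 from B
Take 79 from A
Take 79 from B

Merged: [7, 20, 22, 25, 39, 65, 70, 72, 79, 79, 85]


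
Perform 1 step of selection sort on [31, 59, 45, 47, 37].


Initial: [31, 59, 45, 47, 37]
Step 1: min=31 at 0
  Swap: [31, 59, 45, 47, 37]

After 1 step: [31, 59, 45, 47, 37]


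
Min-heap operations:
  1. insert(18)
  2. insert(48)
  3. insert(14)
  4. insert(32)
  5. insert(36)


insert(18) -> [18]
insert(48) -> [18, 48]
insert(14) -> [14, 48, 18]
insert(32) -> [14, 32, 18, 48]
insert(36) -> [14, 32, 18, 48, 36]

Final heap: [14, 32, 18, 48, 36]


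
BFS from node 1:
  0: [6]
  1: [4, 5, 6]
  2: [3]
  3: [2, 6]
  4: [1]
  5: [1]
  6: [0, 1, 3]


Visit 1, enqueue [4, 5, 6]
Visit 4, enqueue []
Visit 5, enqueue []
Visit 6, enqueue [0, 3]
Visit 0, enqueue []
Visit 3, enqueue [2]
Visit 2, enqueue []

BFS order: [1, 4, 5, 6, 0, 3, 2]


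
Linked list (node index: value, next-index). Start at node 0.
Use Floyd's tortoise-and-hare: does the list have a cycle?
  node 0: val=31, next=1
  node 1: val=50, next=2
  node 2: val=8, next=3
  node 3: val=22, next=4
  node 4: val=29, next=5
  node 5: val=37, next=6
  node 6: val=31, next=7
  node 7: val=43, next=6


Floyd's tortoise (slow, +1) and hare (fast, +2):
  init: slow=0, fast=0
  step 1: slow=1, fast=2
  step 2: slow=2, fast=4
  step 3: slow=3, fast=6
  step 4: slow=4, fast=6
  step 5: slow=5, fast=6
  step 6: slow=6, fast=6
  slow == fast at node 6: cycle detected

Cycle: yes


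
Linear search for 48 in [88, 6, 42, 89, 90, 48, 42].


i=0: 88!=48
i=1: 6!=48
i=2: 42!=48
i=3: 89!=48
i=4: 90!=48
i=5: 48==48 found!

Found at 5, 6 comps


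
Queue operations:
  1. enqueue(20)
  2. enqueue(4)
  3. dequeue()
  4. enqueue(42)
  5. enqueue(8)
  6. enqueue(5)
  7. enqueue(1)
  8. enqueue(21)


enqueue(20) -> [20]
enqueue(4) -> [20, 4]
dequeue()->20, [4]
enqueue(42) -> [4, 42]
enqueue(8) -> [4, 42, 8]
enqueue(5) -> [4, 42, 8, 5]
enqueue(1) -> [4, 42, 8, 5, 1]
enqueue(21) -> [4, 42, 8, 5, 1, 21]

Final queue: [4, 42, 8, 5, 1, 21]


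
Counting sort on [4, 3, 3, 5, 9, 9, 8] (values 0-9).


Input: [4, 3, 3, 5, 9, 9, 8]
Counts: [0, 0, 0, 2, 1, 1, 0, 0, 1, 2]

Sorted: [3, 3, 4, 5, 8, 9, 9]


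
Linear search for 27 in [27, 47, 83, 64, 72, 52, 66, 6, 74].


i=0: 27==27 found!

Found at 0, 1 comps


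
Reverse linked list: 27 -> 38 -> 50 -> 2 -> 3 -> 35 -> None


Step 1: curr=27, set curr.next=prev(None) | reversed so far: 27
Step 2: curr=38, set curr.next=prev(27) | reversed so far: 38 -> 27
Step 3: curr=50, set curr.next=prev(38) | reversed so far: 50 -> 38 -> 27
Step 4: curr=2, set curr.next=prev(50) | reversed so far: 2 -> 50 -> 38 -> 27
Step 5: curr=3, set curr.next=prev(2) | reversed so far: 3 -> 2 -> 50 -> 38 -> 27
Step 6: curr=35, set curr.next=prev(3) | reversed so far: 35 -> 3 -> 2 -> 50 -> 38 -> 27

35 -> 3 -> 2 -> 50 -> 38 -> 27 -> None


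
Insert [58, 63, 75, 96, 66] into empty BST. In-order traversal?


Insert 58: root
Insert 63: R from 58
Insert 75: R from 58 -> R from 63
Insert 96: R from 58 -> R from 63 -> R from 75
Insert 66: R from 58 -> R from 63 -> L from 75

In-order: [58, 63, 66, 75, 96]


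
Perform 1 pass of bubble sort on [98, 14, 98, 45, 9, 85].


Initial: [98, 14, 98, 45, 9, 85]
Pass 1: [14, 98, 45, 9, 85, 98] (4 swaps)

After 1 pass: [14, 98, 45, 9, 85, 98]


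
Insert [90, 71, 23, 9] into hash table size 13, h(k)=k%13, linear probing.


Insert 90: h=12 -> slot 12
Insert 71: h=6 -> slot 6
Insert 23: h=10 -> slot 10
Insert 9: h=9 -> slot 9

Table: [None, None, None, None, None, None, 71, None, None, 9, 23, None, 90]


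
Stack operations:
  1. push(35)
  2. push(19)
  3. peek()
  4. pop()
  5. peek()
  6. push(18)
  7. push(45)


push(35) -> [35]
push(19) -> [35, 19]
peek()->19
pop()->19, [35]
peek()->35
push(18) -> [35, 18]
push(45) -> [35, 18, 45]

Final stack: [35, 18, 45]


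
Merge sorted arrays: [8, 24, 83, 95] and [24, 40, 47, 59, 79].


Take 8 from A
Take 24 from A
Take 24 from B
Take 40 from B
Take 47 from B
Take 59 from B
Take 79 from B

Merged: [8, 24, 24, 40, 47, 59, 79, 83, 95]


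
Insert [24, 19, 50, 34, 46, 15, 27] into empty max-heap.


Insert 24: [24]
Insert 19: [24, 19]
Insert 50: [50, 19, 24]
Insert 34: [50, 34, 24, 19]
Insert 46: [50, 46, 24, 19, 34]
Insert 15: [50, 46, 24, 19, 34, 15]
Insert 27: [50, 46, 27, 19, 34, 15, 24]

Final heap: [50, 46, 27, 19, 34, 15, 24]


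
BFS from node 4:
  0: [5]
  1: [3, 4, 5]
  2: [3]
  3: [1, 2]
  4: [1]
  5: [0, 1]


Visit 4, enqueue [1]
Visit 1, enqueue [3, 5]
Visit 3, enqueue [2]
Visit 5, enqueue [0]
Visit 2, enqueue []
Visit 0, enqueue []

BFS order: [4, 1, 3, 5, 2, 0]


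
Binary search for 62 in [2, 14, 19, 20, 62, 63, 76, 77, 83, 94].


Step 1: lo=0, hi=9, mid=4, val=62

Found at index 4


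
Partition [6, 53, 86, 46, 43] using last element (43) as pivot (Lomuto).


Pivot: 43
  6 <= 43: advance i (no swap)
Place pivot at 1: [6, 43, 86, 46, 53]

Partitioned: [6, 43, 86, 46, 53]


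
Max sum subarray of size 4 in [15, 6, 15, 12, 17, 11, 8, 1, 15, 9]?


[0:4]: 48
[1:5]: 50
[2:6]: 55
[3:7]: 48
[4:8]: 37
[5:9]: 35
[6:10]: 33

Max: 55 at [2:6]


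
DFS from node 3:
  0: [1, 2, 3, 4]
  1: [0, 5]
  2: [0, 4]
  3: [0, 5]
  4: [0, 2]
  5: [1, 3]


Visit 3, push [5, 0]
Visit 0, push [4, 2, 1]
Visit 1, push [5]
Visit 5, push []
Visit 2, push [4]
Visit 4, push []

DFS order: [3, 0, 1, 5, 2, 4]


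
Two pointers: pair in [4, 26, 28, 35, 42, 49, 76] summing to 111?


lo=0(4)+hi=6(76)=80
lo=1(26)+hi=6(76)=102
lo=2(28)+hi=6(76)=104
lo=3(35)+hi=6(76)=111

Yes: 35+76=111


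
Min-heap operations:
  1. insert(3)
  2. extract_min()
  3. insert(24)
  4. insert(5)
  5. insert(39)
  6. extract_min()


insert(3) -> [3]
extract_min()->3, []
insert(24) -> [24]
insert(5) -> [5, 24]
insert(39) -> [5, 24, 39]
extract_min()->5, [24, 39]

Final heap: [24, 39]


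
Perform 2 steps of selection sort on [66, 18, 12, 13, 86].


Initial: [66, 18, 12, 13, 86]
Step 1: min=12 at 2
  Swap: [12, 18, 66, 13, 86]
Step 2: min=13 at 3
  Swap: [12, 13, 66, 18, 86]

After 2 steps: [12, 13, 66, 18, 86]


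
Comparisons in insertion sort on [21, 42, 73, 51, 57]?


Algorithm: insertion sort
Input: [21, 42, 73, 51, 57]
Sorted: [21, 42, 51, 57, 73]

6


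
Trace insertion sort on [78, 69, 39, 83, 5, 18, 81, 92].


Initial: [78, 69, 39, 83, 5, 18, 81, 92]
Insert 69: [69, 78, 39, 83, 5, 18, 81, 92]
Insert 39: [39, 69, 78, 83, 5, 18, 81, 92]
Insert 83: [39, 69, 78, 83, 5, 18, 81, 92]
Insert 5: [5, 39, 69, 78, 83, 18, 81, 92]
Insert 18: [5, 18, 39, 69, 78, 83, 81, 92]
Insert 81: [5, 18, 39, 69, 78, 81, 83, 92]
Insert 92: [5, 18, 39, 69, 78, 81, 83, 92]

Sorted: [5, 18, 39, 69, 78, 81, 83, 92]


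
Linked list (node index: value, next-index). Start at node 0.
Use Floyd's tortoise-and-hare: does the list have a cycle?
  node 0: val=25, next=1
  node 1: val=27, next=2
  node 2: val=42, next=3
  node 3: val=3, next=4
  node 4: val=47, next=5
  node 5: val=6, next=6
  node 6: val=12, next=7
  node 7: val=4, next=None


Floyd's tortoise (slow, +1) and hare (fast, +2):
  init: slow=0, fast=0
  step 1: slow=1, fast=2
  step 2: slow=2, fast=4
  step 3: slow=3, fast=6
  step 4: fast 6->7->None, no cycle

Cycle: no


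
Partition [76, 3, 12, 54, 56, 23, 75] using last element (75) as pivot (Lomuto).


Pivot: 75
  3 <= 75: swap -> [3, 76, 12, 54, 56, 23, 75]
  12 <= 75: swap -> [3, 12, 76, 54, 56, 23, 75]
  54 <= 75: swap -> [3, 12, 54, 76, 56, 23, 75]
  56 <= 75: swap -> [3, 12, 54, 56, 76, 23, 75]
  23 <= 75: swap -> [3, 12, 54, 56, 23, 76, 75]
Place pivot at 5: [3, 12, 54, 56, 23, 75, 76]

Partitioned: [3, 12, 54, 56, 23, 75, 76]


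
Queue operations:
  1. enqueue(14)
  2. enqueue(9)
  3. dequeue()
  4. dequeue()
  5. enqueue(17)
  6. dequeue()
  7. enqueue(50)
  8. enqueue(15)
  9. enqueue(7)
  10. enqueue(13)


enqueue(14) -> [14]
enqueue(9) -> [14, 9]
dequeue()->14, [9]
dequeue()->9, []
enqueue(17) -> [17]
dequeue()->17, []
enqueue(50) -> [50]
enqueue(15) -> [50, 15]
enqueue(7) -> [50, 15, 7]
enqueue(13) -> [50, 15, 7, 13]

Final queue: [50, 15, 7, 13]


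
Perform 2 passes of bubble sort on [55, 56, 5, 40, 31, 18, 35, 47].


Initial: [55, 56, 5, 40, 31, 18, 35, 47]
Pass 1: [55, 5, 40, 31, 18, 35, 47, 56] (6 swaps)
Pass 2: [5, 40, 31, 18, 35, 47, 55, 56] (6 swaps)

After 2 passes: [5, 40, 31, 18, 35, 47, 55, 56]


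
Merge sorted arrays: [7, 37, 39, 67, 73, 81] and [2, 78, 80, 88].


Take 2 from B
Take 7 from A
Take 37 from A
Take 39 from A
Take 67 from A
Take 73 from A
Take 78 from B
Take 80 from B
Take 81 from A

Merged: [2, 7, 37, 39, 67, 73, 78, 80, 81, 88]


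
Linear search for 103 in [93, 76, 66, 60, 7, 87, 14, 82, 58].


i=0: 93!=103
i=1: 76!=103
i=2: 66!=103
i=3: 60!=103
i=4: 7!=103
i=5: 87!=103
i=6: 14!=103
i=7: 82!=103
i=8: 58!=103

Not found, 9 comps


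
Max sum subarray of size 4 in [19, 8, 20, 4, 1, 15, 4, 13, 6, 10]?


[0:4]: 51
[1:5]: 33
[2:6]: 40
[3:7]: 24
[4:8]: 33
[5:9]: 38
[6:10]: 33

Max: 51 at [0:4]


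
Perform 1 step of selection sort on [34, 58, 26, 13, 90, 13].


Initial: [34, 58, 26, 13, 90, 13]
Step 1: min=13 at 3
  Swap: [13, 58, 26, 34, 90, 13]

After 1 step: [13, 58, 26, 34, 90, 13]


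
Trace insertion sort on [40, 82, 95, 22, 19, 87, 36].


Initial: [40, 82, 95, 22, 19, 87, 36]
Insert 82: [40, 82, 95, 22, 19, 87, 36]
Insert 95: [40, 82, 95, 22, 19, 87, 36]
Insert 22: [22, 40, 82, 95, 19, 87, 36]
Insert 19: [19, 22, 40, 82, 95, 87, 36]
Insert 87: [19, 22, 40, 82, 87, 95, 36]
Insert 36: [19, 22, 36, 40, 82, 87, 95]

Sorted: [19, 22, 36, 40, 82, 87, 95]


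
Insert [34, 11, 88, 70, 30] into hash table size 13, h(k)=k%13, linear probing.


Insert 34: h=8 -> slot 8
Insert 11: h=11 -> slot 11
Insert 88: h=10 -> slot 10
Insert 70: h=5 -> slot 5
Insert 30: h=4 -> slot 4

Table: [None, None, None, None, 30, 70, None, None, 34, None, 88, 11, None]


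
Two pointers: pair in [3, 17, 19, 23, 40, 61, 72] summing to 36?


lo=0(3)+hi=6(72)=75
lo=0(3)+hi=5(61)=64
lo=0(3)+hi=4(40)=43
lo=0(3)+hi=3(23)=26
lo=1(17)+hi=3(23)=40
lo=1(17)+hi=2(19)=36

Yes: 17+19=36


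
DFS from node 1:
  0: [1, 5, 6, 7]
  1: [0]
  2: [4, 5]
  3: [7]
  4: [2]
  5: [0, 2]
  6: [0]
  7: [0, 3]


Visit 1, push [0]
Visit 0, push [7, 6, 5]
Visit 5, push [2]
Visit 2, push [4]
Visit 4, push []
Visit 6, push []
Visit 7, push [3]
Visit 3, push []

DFS order: [1, 0, 5, 2, 4, 6, 7, 3]


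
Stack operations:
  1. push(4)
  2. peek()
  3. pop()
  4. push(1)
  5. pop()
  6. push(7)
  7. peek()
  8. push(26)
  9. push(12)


push(4) -> [4]
peek()->4
pop()->4, []
push(1) -> [1]
pop()->1, []
push(7) -> [7]
peek()->7
push(26) -> [7, 26]
push(12) -> [7, 26, 12]

Final stack: [7, 26, 12]


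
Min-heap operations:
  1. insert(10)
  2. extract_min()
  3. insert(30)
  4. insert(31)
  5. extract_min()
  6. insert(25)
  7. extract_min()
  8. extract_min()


insert(10) -> [10]
extract_min()->10, []
insert(30) -> [30]
insert(31) -> [30, 31]
extract_min()->30, [31]
insert(25) -> [25, 31]
extract_min()->25, [31]
extract_min()->31, []

Final heap: []


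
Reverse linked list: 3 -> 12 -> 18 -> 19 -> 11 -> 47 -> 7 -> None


Step 1: curr=3, set curr.next=prev(None) | reversed so far: 3
Step 2: curr=12, set curr.next=prev(3) | reversed so far: 12 -> 3
Step 3: curr=18, set curr.next=prev(12) | reversed so far: 18 -> 12 -> 3
Step 4: curr=19, set curr.next=prev(18) | reversed so far: 19 -> 18 -> 12 -> 3
Step 5: curr=11, set curr.next=prev(19) | reversed so far: 11 -> 19 -> 18 -> 12 -> 3
Step 6: curr=47, set curr.next=prev(11) | reversed so far: 47 -> 11 -> 19 -> 18 -> 12 -> 3
Step 7: curr=7, set curr.next=prev(47) | reversed so far: 7 -> 47 -> 11 -> 19 -> 18 -> 12 -> 3

7 -> 47 -> 11 -> 19 -> 18 -> 12 -> 3 -> None


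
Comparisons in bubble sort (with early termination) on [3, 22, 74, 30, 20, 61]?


Algorithm: bubble sort (with early termination)
Input: [3, 22, 74, 30, 20, 61]
Sorted: [3, 20, 22, 30, 61, 74]

14


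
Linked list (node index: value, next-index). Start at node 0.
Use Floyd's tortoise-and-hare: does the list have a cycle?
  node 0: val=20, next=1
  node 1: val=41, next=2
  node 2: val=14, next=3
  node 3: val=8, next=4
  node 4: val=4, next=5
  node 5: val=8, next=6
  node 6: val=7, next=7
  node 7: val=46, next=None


Floyd's tortoise (slow, +1) and hare (fast, +2):
  init: slow=0, fast=0
  step 1: slow=1, fast=2
  step 2: slow=2, fast=4
  step 3: slow=3, fast=6
  step 4: fast 6->7->None, no cycle

Cycle: no


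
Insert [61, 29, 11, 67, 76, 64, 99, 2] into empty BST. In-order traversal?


Insert 61: root
Insert 29: L from 61
Insert 11: L from 61 -> L from 29
Insert 67: R from 61
Insert 76: R from 61 -> R from 67
Insert 64: R from 61 -> L from 67
Insert 99: R from 61 -> R from 67 -> R from 76
Insert 2: L from 61 -> L from 29 -> L from 11

In-order: [2, 11, 29, 61, 64, 67, 76, 99]


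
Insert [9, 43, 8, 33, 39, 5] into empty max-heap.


Insert 9: [9]
Insert 43: [43, 9]
Insert 8: [43, 9, 8]
Insert 33: [43, 33, 8, 9]
Insert 39: [43, 39, 8, 9, 33]
Insert 5: [43, 39, 8, 9, 33, 5]

Final heap: [43, 39, 8, 9, 33, 5]


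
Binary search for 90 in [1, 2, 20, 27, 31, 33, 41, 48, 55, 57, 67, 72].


Step 1: lo=0, hi=11, mid=5, val=33
Step 2: lo=6, hi=11, mid=8, val=55
Step 3: lo=9, hi=11, mid=10, val=67
Step 4: lo=11, hi=11, mid=11, val=72

Not found


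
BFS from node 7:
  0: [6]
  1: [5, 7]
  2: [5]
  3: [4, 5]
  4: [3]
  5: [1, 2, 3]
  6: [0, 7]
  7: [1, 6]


Visit 7, enqueue [1, 6]
Visit 1, enqueue [5]
Visit 6, enqueue [0]
Visit 5, enqueue [2, 3]
Visit 0, enqueue []
Visit 2, enqueue []
Visit 3, enqueue [4]
Visit 4, enqueue []

BFS order: [7, 1, 6, 5, 0, 2, 3, 4]


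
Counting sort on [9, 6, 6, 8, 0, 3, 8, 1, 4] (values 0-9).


Input: [9, 6, 6, 8, 0, 3, 8, 1, 4]
Counts: [1, 1, 0, 1, 1, 0, 2, 0, 2, 1]

Sorted: [0, 1, 3, 4, 6, 6, 8, 8, 9]


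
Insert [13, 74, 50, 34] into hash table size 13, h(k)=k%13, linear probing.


Insert 13: h=0 -> slot 0
Insert 74: h=9 -> slot 9
Insert 50: h=11 -> slot 11
Insert 34: h=8 -> slot 8

Table: [13, None, None, None, None, None, None, None, 34, 74, None, 50, None]


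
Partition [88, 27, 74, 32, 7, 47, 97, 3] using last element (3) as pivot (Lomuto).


Pivot: 3
Place pivot at 0: [3, 27, 74, 32, 7, 47, 97, 88]

Partitioned: [3, 27, 74, 32, 7, 47, 97, 88]


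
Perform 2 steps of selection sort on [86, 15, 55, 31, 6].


Initial: [86, 15, 55, 31, 6]
Step 1: min=6 at 4
  Swap: [6, 15, 55, 31, 86]
Step 2: min=15 at 1
  Swap: [6, 15, 55, 31, 86]

After 2 steps: [6, 15, 55, 31, 86]


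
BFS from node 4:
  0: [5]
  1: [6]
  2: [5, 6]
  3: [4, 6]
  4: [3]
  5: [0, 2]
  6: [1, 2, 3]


Visit 4, enqueue [3]
Visit 3, enqueue [6]
Visit 6, enqueue [1, 2]
Visit 1, enqueue []
Visit 2, enqueue [5]
Visit 5, enqueue [0]
Visit 0, enqueue []

BFS order: [4, 3, 6, 1, 2, 5, 0]


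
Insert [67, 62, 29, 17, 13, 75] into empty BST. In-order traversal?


Insert 67: root
Insert 62: L from 67
Insert 29: L from 67 -> L from 62
Insert 17: L from 67 -> L from 62 -> L from 29
Insert 13: L from 67 -> L from 62 -> L from 29 -> L from 17
Insert 75: R from 67

In-order: [13, 17, 29, 62, 67, 75]


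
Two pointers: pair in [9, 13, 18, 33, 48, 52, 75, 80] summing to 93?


lo=0(9)+hi=7(80)=89
lo=1(13)+hi=7(80)=93

Yes: 13+80=93


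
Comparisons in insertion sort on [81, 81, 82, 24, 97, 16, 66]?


Algorithm: insertion sort
Input: [81, 81, 82, 24, 97, 16, 66]
Sorted: [16, 24, 66, 81, 81, 82, 97]

16


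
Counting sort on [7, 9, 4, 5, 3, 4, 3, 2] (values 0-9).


Input: [7, 9, 4, 5, 3, 4, 3, 2]
Counts: [0, 0, 1, 2, 2, 1, 0, 1, 0, 1]

Sorted: [2, 3, 3, 4, 4, 5, 7, 9]


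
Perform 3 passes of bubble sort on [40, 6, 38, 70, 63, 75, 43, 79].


Initial: [40, 6, 38, 70, 63, 75, 43, 79]
Pass 1: [6, 38, 40, 63, 70, 43, 75, 79] (4 swaps)
Pass 2: [6, 38, 40, 63, 43, 70, 75, 79] (1 swaps)
Pass 3: [6, 38, 40, 43, 63, 70, 75, 79] (1 swaps)

After 3 passes: [6, 38, 40, 43, 63, 70, 75, 79]


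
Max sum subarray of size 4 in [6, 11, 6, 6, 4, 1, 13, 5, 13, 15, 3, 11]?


[0:4]: 29
[1:5]: 27
[2:6]: 17
[3:7]: 24
[4:8]: 23
[5:9]: 32
[6:10]: 46
[7:11]: 36
[8:12]: 42

Max: 46 at [6:10]


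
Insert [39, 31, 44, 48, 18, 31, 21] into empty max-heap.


Insert 39: [39]
Insert 31: [39, 31]
Insert 44: [44, 31, 39]
Insert 48: [48, 44, 39, 31]
Insert 18: [48, 44, 39, 31, 18]
Insert 31: [48, 44, 39, 31, 18, 31]
Insert 21: [48, 44, 39, 31, 18, 31, 21]

Final heap: [48, 44, 39, 31, 18, 31, 21]


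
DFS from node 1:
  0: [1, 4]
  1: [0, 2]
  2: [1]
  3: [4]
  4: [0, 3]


Visit 1, push [2, 0]
Visit 0, push [4]
Visit 4, push [3]
Visit 3, push []
Visit 2, push []

DFS order: [1, 0, 4, 3, 2]


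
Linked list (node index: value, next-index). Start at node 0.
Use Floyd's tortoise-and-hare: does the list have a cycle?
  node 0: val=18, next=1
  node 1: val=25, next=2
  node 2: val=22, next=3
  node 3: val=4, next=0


Floyd's tortoise (slow, +1) and hare (fast, +2):
  init: slow=0, fast=0
  step 1: slow=1, fast=2
  step 2: slow=2, fast=0
  step 3: slow=3, fast=2
  step 4: slow=0, fast=0
  slow == fast at node 0: cycle detected

Cycle: yes


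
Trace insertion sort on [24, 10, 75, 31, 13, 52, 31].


Initial: [24, 10, 75, 31, 13, 52, 31]
Insert 10: [10, 24, 75, 31, 13, 52, 31]
Insert 75: [10, 24, 75, 31, 13, 52, 31]
Insert 31: [10, 24, 31, 75, 13, 52, 31]
Insert 13: [10, 13, 24, 31, 75, 52, 31]
Insert 52: [10, 13, 24, 31, 52, 75, 31]
Insert 31: [10, 13, 24, 31, 31, 52, 75]

Sorted: [10, 13, 24, 31, 31, 52, 75]


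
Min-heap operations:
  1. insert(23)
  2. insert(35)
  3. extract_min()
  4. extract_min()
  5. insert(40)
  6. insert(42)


insert(23) -> [23]
insert(35) -> [23, 35]
extract_min()->23, [35]
extract_min()->35, []
insert(40) -> [40]
insert(42) -> [40, 42]

Final heap: [40, 42]


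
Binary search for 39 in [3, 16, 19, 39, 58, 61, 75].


Step 1: lo=0, hi=6, mid=3, val=39

Found at index 3


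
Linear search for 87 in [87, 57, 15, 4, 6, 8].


i=0: 87==87 found!

Found at 0, 1 comps


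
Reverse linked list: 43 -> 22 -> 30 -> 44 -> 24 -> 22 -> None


Step 1: curr=43, set curr.next=prev(None) | reversed so far: 43
Step 2: curr=22, set curr.next=prev(43) | reversed so far: 22 -> 43
Step 3: curr=30, set curr.next=prev(22) | reversed so far: 30 -> 22 -> 43
Step 4: curr=44, set curr.next=prev(30) | reversed so far: 44 -> 30 -> 22 -> 43
Step 5: curr=24, set curr.next=prev(44) | reversed so far: 24 -> 44 -> 30 -> 22 -> 43
Step 6: curr=22, set curr.next=prev(24) | reversed so far: 22 -> 24 -> 44 -> 30 -> 22 -> 43

22 -> 24 -> 44 -> 30 -> 22 -> 43 -> None


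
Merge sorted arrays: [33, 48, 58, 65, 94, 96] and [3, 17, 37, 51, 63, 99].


Take 3 from B
Take 17 from B
Take 33 from A
Take 37 from B
Take 48 from A
Take 51 from B
Take 58 from A
Take 63 from B
Take 65 from A
Take 94 from A
Take 96 from A

Merged: [3, 17, 33, 37, 48, 51, 58, 63, 65, 94, 96, 99]


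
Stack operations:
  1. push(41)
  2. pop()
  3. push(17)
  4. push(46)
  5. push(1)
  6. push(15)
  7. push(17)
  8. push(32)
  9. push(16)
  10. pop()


push(41) -> [41]
pop()->41, []
push(17) -> [17]
push(46) -> [17, 46]
push(1) -> [17, 46, 1]
push(15) -> [17, 46, 1, 15]
push(17) -> [17, 46, 1, 15, 17]
push(32) -> [17, 46, 1, 15, 17, 32]
push(16) -> [17, 46, 1, 15, 17, 32, 16]
pop()->16, [17, 46, 1, 15, 17, 32]

Final stack: [17, 46, 1, 15, 17, 32]


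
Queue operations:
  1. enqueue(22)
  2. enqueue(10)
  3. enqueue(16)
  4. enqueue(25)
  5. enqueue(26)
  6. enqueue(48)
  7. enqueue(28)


enqueue(22) -> [22]
enqueue(10) -> [22, 10]
enqueue(16) -> [22, 10, 16]
enqueue(25) -> [22, 10, 16, 25]
enqueue(26) -> [22, 10, 16, 25, 26]
enqueue(48) -> [22, 10, 16, 25, 26, 48]
enqueue(28) -> [22, 10, 16, 25, 26, 48, 28]

Final queue: [22, 10, 16, 25, 26, 48, 28]


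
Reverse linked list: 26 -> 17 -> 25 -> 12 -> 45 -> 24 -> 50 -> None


Step 1: curr=26, set curr.next=prev(None) | reversed so far: 26
Step 2: curr=17, set curr.next=prev(26) | reversed so far: 17 -> 26
Step 3: curr=25, set curr.next=prev(17) | reversed so far: 25 -> 17 -> 26
Step 4: curr=12, set curr.next=prev(25) | reversed so far: 12 -> 25 -> 17 -> 26
Step 5: curr=45, set curr.next=prev(12) | reversed so far: 45 -> 12 -> 25 -> 17 -> 26
Step 6: curr=24, set curr.next=prev(45) | reversed so far: 24 -> 45 -> 12 -> 25 -> 17 -> 26
Step 7: curr=50, set curr.next=prev(24) | reversed so far: 50 -> 24 -> 45 -> 12 -> 25 -> 17 -> 26

50 -> 24 -> 45 -> 12 -> 25 -> 17 -> 26 -> None


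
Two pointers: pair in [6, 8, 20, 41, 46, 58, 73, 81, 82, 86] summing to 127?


lo=0(6)+hi=9(86)=92
lo=1(8)+hi=9(86)=94
lo=2(20)+hi=9(86)=106
lo=3(41)+hi=9(86)=127

Yes: 41+86=127


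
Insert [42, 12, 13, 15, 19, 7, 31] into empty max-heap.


Insert 42: [42]
Insert 12: [42, 12]
Insert 13: [42, 12, 13]
Insert 15: [42, 15, 13, 12]
Insert 19: [42, 19, 13, 12, 15]
Insert 7: [42, 19, 13, 12, 15, 7]
Insert 31: [42, 19, 31, 12, 15, 7, 13]

Final heap: [42, 19, 31, 12, 15, 7, 13]


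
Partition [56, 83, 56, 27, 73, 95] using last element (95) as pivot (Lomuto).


Pivot: 95
  56 <= 95: advance i (no swap)
  83 <= 95: advance i (no swap)
  56 <= 95: advance i (no swap)
  27 <= 95: advance i (no swap)
  73 <= 95: advance i (no swap)
Place pivot at 5: [56, 83, 56, 27, 73, 95]

Partitioned: [56, 83, 56, 27, 73, 95]


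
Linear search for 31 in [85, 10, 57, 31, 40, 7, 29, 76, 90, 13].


i=0: 85!=31
i=1: 10!=31
i=2: 57!=31
i=3: 31==31 found!

Found at 3, 4 comps


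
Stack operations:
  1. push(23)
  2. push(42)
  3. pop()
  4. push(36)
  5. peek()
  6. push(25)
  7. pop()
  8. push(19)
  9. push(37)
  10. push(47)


push(23) -> [23]
push(42) -> [23, 42]
pop()->42, [23]
push(36) -> [23, 36]
peek()->36
push(25) -> [23, 36, 25]
pop()->25, [23, 36]
push(19) -> [23, 36, 19]
push(37) -> [23, 36, 19, 37]
push(47) -> [23, 36, 19, 37, 47]

Final stack: [23, 36, 19, 37, 47]


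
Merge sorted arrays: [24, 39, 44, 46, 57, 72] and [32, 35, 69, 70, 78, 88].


Take 24 from A
Take 32 from B
Take 35 from B
Take 39 from A
Take 44 from A
Take 46 from A
Take 57 from A
Take 69 from B
Take 70 from B
Take 72 from A

Merged: [24, 32, 35, 39, 44, 46, 57, 69, 70, 72, 78, 88]


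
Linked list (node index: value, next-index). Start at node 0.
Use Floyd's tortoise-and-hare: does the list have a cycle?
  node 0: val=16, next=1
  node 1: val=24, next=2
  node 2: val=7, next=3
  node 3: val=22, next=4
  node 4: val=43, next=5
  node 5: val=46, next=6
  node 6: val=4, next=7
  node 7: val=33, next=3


Floyd's tortoise (slow, +1) and hare (fast, +2):
  init: slow=0, fast=0
  step 1: slow=1, fast=2
  step 2: slow=2, fast=4
  step 3: slow=3, fast=6
  step 4: slow=4, fast=3
  step 5: slow=5, fast=5
  slow == fast at node 5: cycle detected

Cycle: yes


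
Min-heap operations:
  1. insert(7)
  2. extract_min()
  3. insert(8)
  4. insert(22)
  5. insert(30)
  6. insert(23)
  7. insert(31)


insert(7) -> [7]
extract_min()->7, []
insert(8) -> [8]
insert(22) -> [8, 22]
insert(30) -> [8, 22, 30]
insert(23) -> [8, 22, 30, 23]
insert(31) -> [8, 22, 30, 23, 31]

Final heap: [8, 22, 30, 23, 31]


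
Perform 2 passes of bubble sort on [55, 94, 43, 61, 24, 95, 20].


Initial: [55, 94, 43, 61, 24, 95, 20]
Pass 1: [55, 43, 61, 24, 94, 20, 95] (4 swaps)
Pass 2: [43, 55, 24, 61, 20, 94, 95] (3 swaps)

After 2 passes: [43, 55, 24, 61, 20, 94, 95]


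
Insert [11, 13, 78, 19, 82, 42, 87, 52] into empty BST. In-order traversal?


Insert 11: root
Insert 13: R from 11
Insert 78: R from 11 -> R from 13
Insert 19: R from 11 -> R from 13 -> L from 78
Insert 82: R from 11 -> R from 13 -> R from 78
Insert 42: R from 11 -> R from 13 -> L from 78 -> R from 19
Insert 87: R from 11 -> R from 13 -> R from 78 -> R from 82
Insert 52: R from 11 -> R from 13 -> L from 78 -> R from 19 -> R from 42

In-order: [11, 13, 19, 42, 52, 78, 82, 87]


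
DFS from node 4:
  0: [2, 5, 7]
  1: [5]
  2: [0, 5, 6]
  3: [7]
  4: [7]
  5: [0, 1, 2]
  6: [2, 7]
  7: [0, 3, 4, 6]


Visit 4, push [7]
Visit 7, push [6, 3, 0]
Visit 0, push [5, 2]
Visit 2, push [6, 5]
Visit 5, push [1]
Visit 1, push []
Visit 6, push []
Visit 3, push []

DFS order: [4, 7, 0, 2, 5, 1, 6, 3]


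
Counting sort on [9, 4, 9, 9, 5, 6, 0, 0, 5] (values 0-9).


Input: [9, 4, 9, 9, 5, 6, 0, 0, 5]
Counts: [2, 0, 0, 0, 1, 2, 1, 0, 0, 3]

Sorted: [0, 0, 4, 5, 5, 6, 9, 9, 9]


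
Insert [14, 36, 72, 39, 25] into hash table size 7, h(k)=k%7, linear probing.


Insert 14: h=0 -> slot 0
Insert 36: h=1 -> slot 1
Insert 72: h=2 -> slot 2
Insert 39: h=4 -> slot 4
Insert 25: h=4, 1 probes -> slot 5

Table: [14, 36, 72, None, 39, 25, None]


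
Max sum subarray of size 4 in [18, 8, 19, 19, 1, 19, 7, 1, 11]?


[0:4]: 64
[1:5]: 47
[2:6]: 58
[3:7]: 46
[4:8]: 28
[5:9]: 38

Max: 64 at [0:4]


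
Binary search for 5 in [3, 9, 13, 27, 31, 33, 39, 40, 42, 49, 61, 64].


Step 1: lo=0, hi=11, mid=5, val=33
Step 2: lo=0, hi=4, mid=2, val=13
Step 3: lo=0, hi=1, mid=0, val=3
Step 4: lo=1, hi=1, mid=1, val=9

Not found


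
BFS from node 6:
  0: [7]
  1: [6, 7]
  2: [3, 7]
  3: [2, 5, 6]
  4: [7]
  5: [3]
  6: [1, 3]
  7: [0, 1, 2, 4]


Visit 6, enqueue [1, 3]
Visit 1, enqueue [7]
Visit 3, enqueue [2, 5]
Visit 7, enqueue [0, 4]
Visit 2, enqueue []
Visit 5, enqueue []
Visit 0, enqueue []
Visit 4, enqueue []

BFS order: [6, 1, 3, 7, 2, 5, 0, 4]


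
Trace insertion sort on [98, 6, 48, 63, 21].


Initial: [98, 6, 48, 63, 21]
Insert 6: [6, 98, 48, 63, 21]
Insert 48: [6, 48, 98, 63, 21]
Insert 63: [6, 48, 63, 98, 21]
Insert 21: [6, 21, 48, 63, 98]

Sorted: [6, 21, 48, 63, 98]


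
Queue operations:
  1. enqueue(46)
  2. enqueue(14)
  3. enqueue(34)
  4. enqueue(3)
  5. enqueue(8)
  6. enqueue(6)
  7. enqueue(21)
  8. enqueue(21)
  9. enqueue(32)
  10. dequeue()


enqueue(46) -> [46]
enqueue(14) -> [46, 14]
enqueue(34) -> [46, 14, 34]
enqueue(3) -> [46, 14, 34, 3]
enqueue(8) -> [46, 14, 34, 3, 8]
enqueue(6) -> [46, 14, 34, 3, 8, 6]
enqueue(21) -> [46, 14, 34, 3, 8, 6, 21]
enqueue(21) -> [46, 14, 34, 3, 8, 6, 21, 21]
enqueue(32) -> [46, 14, 34, 3, 8, 6, 21, 21, 32]
dequeue()->46, [14, 34, 3, 8, 6, 21, 21, 32]

Final queue: [14, 34, 3, 8, 6, 21, 21, 32]


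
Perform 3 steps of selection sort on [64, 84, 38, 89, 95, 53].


Initial: [64, 84, 38, 89, 95, 53]
Step 1: min=38 at 2
  Swap: [38, 84, 64, 89, 95, 53]
Step 2: min=53 at 5
  Swap: [38, 53, 64, 89, 95, 84]
Step 3: min=64 at 2
  Swap: [38, 53, 64, 89, 95, 84]

After 3 steps: [38, 53, 64, 89, 95, 84]


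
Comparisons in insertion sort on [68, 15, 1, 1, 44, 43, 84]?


Algorithm: insertion sort
Input: [68, 15, 1, 1, 44, 43, 84]
Sorted: [1, 1, 15, 43, 44, 68, 84]

12


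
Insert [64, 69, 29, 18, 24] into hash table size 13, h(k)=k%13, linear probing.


Insert 64: h=12 -> slot 12
Insert 69: h=4 -> slot 4
Insert 29: h=3 -> slot 3
Insert 18: h=5 -> slot 5
Insert 24: h=11 -> slot 11

Table: [None, None, None, 29, 69, 18, None, None, None, None, None, 24, 64]


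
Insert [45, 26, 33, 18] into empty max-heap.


Insert 45: [45]
Insert 26: [45, 26]
Insert 33: [45, 26, 33]
Insert 18: [45, 26, 33, 18]

Final heap: [45, 26, 33, 18]


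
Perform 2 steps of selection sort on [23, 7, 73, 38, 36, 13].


Initial: [23, 7, 73, 38, 36, 13]
Step 1: min=7 at 1
  Swap: [7, 23, 73, 38, 36, 13]
Step 2: min=13 at 5
  Swap: [7, 13, 73, 38, 36, 23]

After 2 steps: [7, 13, 73, 38, 36, 23]


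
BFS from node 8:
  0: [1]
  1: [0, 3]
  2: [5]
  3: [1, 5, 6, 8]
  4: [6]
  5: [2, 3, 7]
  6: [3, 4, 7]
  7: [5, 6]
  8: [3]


Visit 8, enqueue [3]
Visit 3, enqueue [1, 5, 6]
Visit 1, enqueue [0]
Visit 5, enqueue [2, 7]
Visit 6, enqueue [4]
Visit 0, enqueue []
Visit 2, enqueue []
Visit 7, enqueue []
Visit 4, enqueue []

BFS order: [8, 3, 1, 5, 6, 0, 2, 7, 4]


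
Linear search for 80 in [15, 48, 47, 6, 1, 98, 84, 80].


i=0: 15!=80
i=1: 48!=80
i=2: 47!=80
i=3: 6!=80
i=4: 1!=80
i=5: 98!=80
i=6: 84!=80
i=7: 80==80 found!

Found at 7, 8 comps


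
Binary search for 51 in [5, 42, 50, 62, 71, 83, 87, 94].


Step 1: lo=0, hi=7, mid=3, val=62
Step 2: lo=0, hi=2, mid=1, val=42
Step 3: lo=2, hi=2, mid=2, val=50

Not found


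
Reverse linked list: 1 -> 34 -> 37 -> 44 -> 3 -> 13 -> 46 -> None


Step 1: curr=1, set curr.next=prev(None) | reversed so far: 1
Step 2: curr=34, set curr.next=prev(1) | reversed so far: 34 -> 1
Step 3: curr=37, set curr.next=prev(34) | reversed so far: 37 -> 34 -> 1
Step 4: curr=44, set curr.next=prev(37) | reversed so far: 44 -> 37 -> 34 -> 1
Step 5: curr=3, set curr.next=prev(44) | reversed so far: 3 -> 44 -> 37 -> 34 -> 1
Step 6: curr=13, set curr.next=prev(3) | reversed so far: 13 -> 3 -> 44 -> 37 -> 34 -> 1
Step 7: curr=46, set curr.next=prev(13) | reversed so far: 46 -> 13 -> 3 -> 44 -> 37 -> 34 -> 1

46 -> 13 -> 3 -> 44 -> 37 -> 34 -> 1 -> None


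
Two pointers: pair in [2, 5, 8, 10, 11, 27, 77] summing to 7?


lo=0(2)+hi=6(77)=79
lo=0(2)+hi=5(27)=29
lo=0(2)+hi=4(11)=13
lo=0(2)+hi=3(10)=12
lo=0(2)+hi=2(8)=10
lo=0(2)+hi=1(5)=7

Yes: 2+5=7


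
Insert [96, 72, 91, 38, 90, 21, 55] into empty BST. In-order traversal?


Insert 96: root
Insert 72: L from 96
Insert 91: L from 96 -> R from 72
Insert 38: L from 96 -> L from 72
Insert 90: L from 96 -> R from 72 -> L from 91
Insert 21: L from 96 -> L from 72 -> L from 38
Insert 55: L from 96 -> L from 72 -> R from 38

In-order: [21, 38, 55, 72, 90, 91, 96]


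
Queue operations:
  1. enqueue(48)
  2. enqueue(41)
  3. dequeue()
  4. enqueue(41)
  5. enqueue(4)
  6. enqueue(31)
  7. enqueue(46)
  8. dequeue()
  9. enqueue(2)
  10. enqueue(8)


enqueue(48) -> [48]
enqueue(41) -> [48, 41]
dequeue()->48, [41]
enqueue(41) -> [41, 41]
enqueue(4) -> [41, 41, 4]
enqueue(31) -> [41, 41, 4, 31]
enqueue(46) -> [41, 41, 4, 31, 46]
dequeue()->41, [41, 4, 31, 46]
enqueue(2) -> [41, 4, 31, 46, 2]
enqueue(8) -> [41, 4, 31, 46, 2, 8]

Final queue: [41, 4, 31, 46, 2, 8]


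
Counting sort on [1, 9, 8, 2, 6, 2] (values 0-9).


Input: [1, 9, 8, 2, 6, 2]
Counts: [0, 1, 2, 0, 0, 0, 1, 0, 1, 1]

Sorted: [1, 2, 2, 6, 8, 9]


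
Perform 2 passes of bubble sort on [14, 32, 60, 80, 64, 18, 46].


Initial: [14, 32, 60, 80, 64, 18, 46]
Pass 1: [14, 32, 60, 64, 18, 46, 80] (3 swaps)
Pass 2: [14, 32, 60, 18, 46, 64, 80] (2 swaps)

After 2 passes: [14, 32, 60, 18, 46, 64, 80]


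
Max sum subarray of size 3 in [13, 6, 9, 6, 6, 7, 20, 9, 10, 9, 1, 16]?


[0:3]: 28
[1:4]: 21
[2:5]: 21
[3:6]: 19
[4:7]: 33
[5:8]: 36
[6:9]: 39
[7:10]: 28
[8:11]: 20
[9:12]: 26

Max: 39 at [6:9]


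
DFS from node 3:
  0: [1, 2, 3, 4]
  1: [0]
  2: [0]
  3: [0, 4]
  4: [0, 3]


Visit 3, push [4, 0]
Visit 0, push [4, 2, 1]
Visit 1, push []
Visit 2, push []
Visit 4, push []

DFS order: [3, 0, 1, 2, 4]


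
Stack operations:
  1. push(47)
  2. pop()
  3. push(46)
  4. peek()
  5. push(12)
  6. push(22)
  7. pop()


push(47) -> [47]
pop()->47, []
push(46) -> [46]
peek()->46
push(12) -> [46, 12]
push(22) -> [46, 12, 22]
pop()->22, [46, 12]

Final stack: [46, 12]


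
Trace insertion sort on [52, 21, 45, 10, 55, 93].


Initial: [52, 21, 45, 10, 55, 93]
Insert 21: [21, 52, 45, 10, 55, 93]
Insert 45: [21, 45, 52, 10, 55, 93]
Insert 10: [10, 21, 45, 52, 55, 93]
Insert 55: [10, 21, 45, 52, 55, 93]
Insert 93: [10, 21, 45, 52, 55, 93]

Sorted: [10, 21, 45, 52, 55, 93]


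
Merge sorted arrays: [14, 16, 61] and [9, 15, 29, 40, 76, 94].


Take 9 from B
Take 14 from A
Take 15 from B
Take 16 from A
Take 29 from B
Take 40 from B
Take 61 from A

Merged: [9, 14, 15, 16, 29, 40, 61, 76, 94]


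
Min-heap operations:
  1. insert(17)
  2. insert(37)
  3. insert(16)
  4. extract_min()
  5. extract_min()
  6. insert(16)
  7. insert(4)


insert(17) -> [17]
insert(37) -> [17, 37]
insert(16) -> [16, 37, 17]
extract_min()->16, [17, 37]
extract_min()->17, [37]
insert(16) -> [16, 37]
insert(4) -> [4, 37, 16]

Final heap: [4, 37, 16]


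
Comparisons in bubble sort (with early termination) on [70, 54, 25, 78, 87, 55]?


Algorithm: bubble sort (with early termination)
Input: [70, 54, 25, 78, 87, 55]
Sorted: [25, 54, 55, 70, 78, 87]

14


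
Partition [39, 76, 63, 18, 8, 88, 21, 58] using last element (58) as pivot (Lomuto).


Pivot: 58
  39 <= 58: advance i (no swap)
  18 <= 58: swap -> [39, 18, 63, 76, 8, 88, 21, 58]
  8 <= 58: swap -> [39, 18, 8, 76, 63, 88, 21, 58]
  21 <= 58: swap -> [39, 18, 8, 21, 63, 88, 76, 58]
Place pivot at 4: [39, 18, 8, 21, 58, 88, 76, 63]

Partitioned: [39, 18, 8, 21, 58, 88, 76, 63]


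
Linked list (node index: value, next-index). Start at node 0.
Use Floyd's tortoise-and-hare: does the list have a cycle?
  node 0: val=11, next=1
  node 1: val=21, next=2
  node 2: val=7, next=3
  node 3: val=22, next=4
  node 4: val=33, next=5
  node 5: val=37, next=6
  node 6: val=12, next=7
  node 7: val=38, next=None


Floyd's tortoise (slow, +1) and hare (fast, +2):
  init: slow=0, fast=0
  step 1: slow=1, fast=2
  step 2: slow=2, fast=4
  step 3: slow=3, fast=6
  step 4: fast 6->7->None, no cycle

Cycle: no
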